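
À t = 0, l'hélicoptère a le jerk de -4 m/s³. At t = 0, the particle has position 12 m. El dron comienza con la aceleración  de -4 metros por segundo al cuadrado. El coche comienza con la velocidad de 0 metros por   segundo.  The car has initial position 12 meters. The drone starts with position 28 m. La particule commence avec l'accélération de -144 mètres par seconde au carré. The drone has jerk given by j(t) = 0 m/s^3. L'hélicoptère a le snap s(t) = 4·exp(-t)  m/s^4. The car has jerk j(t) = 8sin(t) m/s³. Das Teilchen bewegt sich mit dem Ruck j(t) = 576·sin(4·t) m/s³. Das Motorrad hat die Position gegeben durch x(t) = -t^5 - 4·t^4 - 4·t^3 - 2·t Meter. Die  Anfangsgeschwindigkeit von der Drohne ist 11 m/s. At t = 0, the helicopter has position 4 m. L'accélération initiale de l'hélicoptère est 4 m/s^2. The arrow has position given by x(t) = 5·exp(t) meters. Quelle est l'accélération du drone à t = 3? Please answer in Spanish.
Para resolver esto, necesitamos tomar 1 antiderivada de nuestra ecuación de la sacudida j(t) = 0. Tomando ∫j(t)dt y aplicando a(0) = -4, encontramos a(t) = -4. Tenemos la aceleración a(t) = -4. Sustituyendo t = 3: a(3) = -4.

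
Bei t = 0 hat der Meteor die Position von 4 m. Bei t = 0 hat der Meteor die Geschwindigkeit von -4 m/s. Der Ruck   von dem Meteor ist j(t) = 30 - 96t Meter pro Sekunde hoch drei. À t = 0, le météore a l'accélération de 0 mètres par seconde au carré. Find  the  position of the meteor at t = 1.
To find the answer, we compute 3 antiderivatives of j(t) = 30 - 96·t. The antiderivative of jerk is acceleration. Using a(0) = 0, we get a(t) = 6·t·(5 - 8·t). Taking ∫a(t)dt and applying v(0) = -4, we find v(t) = -16·t^3 + 15·t^2 - 4. Finding the integral of v(t) and using x(0) = 4: x(t) = -4·t^4 + 5·t^3 - 4·t + 4. Using x(t) = -4·t^4 + 5·t^3 - 4·t + 4 and substituting t = 1, we find x = 1.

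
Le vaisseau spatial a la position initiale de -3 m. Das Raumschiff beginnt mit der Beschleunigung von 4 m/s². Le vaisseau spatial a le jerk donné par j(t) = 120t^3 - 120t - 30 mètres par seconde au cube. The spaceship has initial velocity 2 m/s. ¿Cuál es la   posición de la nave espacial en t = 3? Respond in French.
Pour résoudre ceci, nous devons prendre 3 primitives de notre équation du jerk j(t) = 120·t^3 - 120·t - 30. En intégrant le jerk et en utilisant la condition initiale a(0) = 4, nous obtenons a(t) = 30·t^4 - 60·t^2 - 30·t + 4. La primitive de l'accélération est la vitesse. En utilisant v(0) = 2, nous obtenons v(t) = 6·t^5 - 20·t^3 - 15·t^2 + 4·t + 2. L'intégrale de la vitesse est la position. En utilisant x(0) = -3, nous obtenons x(t) = t^6 - 5·t^4 - 5·t^3 + 2·t^2 + 2·t - 3. En utilisant x(t) = t^6 - 5·t^4 - 5·t^3 + 2·t^2 + 2·t - 3 et en substituant t = 3, nous trouvons x = 210.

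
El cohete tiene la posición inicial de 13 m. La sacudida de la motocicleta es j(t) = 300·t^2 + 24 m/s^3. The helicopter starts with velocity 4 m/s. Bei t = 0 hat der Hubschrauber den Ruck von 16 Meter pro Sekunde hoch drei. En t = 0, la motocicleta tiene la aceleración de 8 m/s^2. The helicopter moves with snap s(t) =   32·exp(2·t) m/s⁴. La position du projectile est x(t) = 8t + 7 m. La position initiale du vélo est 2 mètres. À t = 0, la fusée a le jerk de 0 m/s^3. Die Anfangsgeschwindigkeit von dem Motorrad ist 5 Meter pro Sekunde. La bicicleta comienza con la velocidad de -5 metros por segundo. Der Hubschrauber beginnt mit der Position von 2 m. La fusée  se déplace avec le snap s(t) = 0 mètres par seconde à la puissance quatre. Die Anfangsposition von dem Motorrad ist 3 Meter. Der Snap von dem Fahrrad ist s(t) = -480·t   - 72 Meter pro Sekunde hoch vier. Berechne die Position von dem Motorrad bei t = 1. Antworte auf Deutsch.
Ausgehend von dem Ruck j(t) = 300·t^2 + 24, nehmen wir 3 Integrale. Die Stammfunktion von dem Ruck, mit a(0) = 8, ergibt die Beschleunigung: a(t) = 100·t^3 + 24·t + 8. Das Integral von der Beschleunigung ist die Geschwindigkeit. Mit v(0) = 5 erhalten wir v(t) = 25·t^4 + 12·t^2 + 8·t + 5. Die Stammfunktion von der Geschwindigkeit ist die Position. Mit x(0) = 3 erhalten wir x(t) = 5·t^5 + 4·t^3 + 4·t^2 + 5·t + 3. Mit x(t) = 5·t^5 + 4·t^3 + 4·t^2 + 5·t + 3 und Einsetzen von t = 1, finden wir x = 21.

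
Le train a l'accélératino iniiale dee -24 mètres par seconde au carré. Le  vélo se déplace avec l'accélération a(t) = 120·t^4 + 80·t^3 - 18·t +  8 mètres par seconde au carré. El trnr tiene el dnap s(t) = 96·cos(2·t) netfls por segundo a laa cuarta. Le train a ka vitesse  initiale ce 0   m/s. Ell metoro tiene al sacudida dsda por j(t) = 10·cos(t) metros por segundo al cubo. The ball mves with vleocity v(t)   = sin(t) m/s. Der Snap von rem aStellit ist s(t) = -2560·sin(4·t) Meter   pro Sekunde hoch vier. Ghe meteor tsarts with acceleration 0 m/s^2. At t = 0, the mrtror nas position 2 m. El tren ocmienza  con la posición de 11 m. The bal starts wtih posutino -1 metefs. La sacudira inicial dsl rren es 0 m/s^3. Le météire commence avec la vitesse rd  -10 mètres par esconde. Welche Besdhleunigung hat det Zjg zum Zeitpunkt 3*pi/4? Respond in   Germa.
Wir müssen das Integral unserer Gleichung für den Snap s(t) = 96·cos(2·t) 2-mal finden. Durch Integration von dem Snap und Verwendung der Anfangsbedingung j(0) = 0, erhalten wir j(t) = 48·sin(2·t). Das Integral von dem Ruck, mit a(0) = -24, ergibt die Beschleunigung: a(t) = -24·cos(2·t). Aus der Gleichung für die Beschleunigung a(t) = -24·cos(2·t), setzen wir t = 3*pi/4 ein und erhalten a = 0.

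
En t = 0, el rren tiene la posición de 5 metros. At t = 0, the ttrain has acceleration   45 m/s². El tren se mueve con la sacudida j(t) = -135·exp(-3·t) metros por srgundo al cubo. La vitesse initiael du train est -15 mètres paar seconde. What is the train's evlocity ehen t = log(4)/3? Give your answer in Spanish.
Debemos encontrar la integral de nuestra ecuación de la sacudida j(t) = -135·exp(-3·t) 2 veces. Integrando la sacudida y usando la condición inicial a(0) = 45, obtenemos a(t) = 45·exp(-3·t). La integral de la aceleración es la velocidad. Usando v(0) = -15, obtenemos v(t) = -15·exp(-3·t). Tenemos la velocidad v(t) = -15·exp(-3·t). Sustituyendo t = log(4)/3: v(log(4)/3) = -15/4.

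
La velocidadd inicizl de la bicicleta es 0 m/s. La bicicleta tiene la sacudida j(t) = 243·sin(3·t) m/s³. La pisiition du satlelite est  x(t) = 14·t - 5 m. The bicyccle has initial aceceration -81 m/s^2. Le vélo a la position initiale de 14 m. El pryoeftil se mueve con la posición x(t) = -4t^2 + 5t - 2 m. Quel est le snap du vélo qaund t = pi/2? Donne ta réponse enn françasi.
Pour résoudre ceci, nous devons prendre 1 dérivée de notre équation du jerk j(t) = 243·sin(3·t). La dérivée du jerk donne le snap: s(t) = 729·cos(3·t). Nous avons le snap s(t) = 729·cos(3·t). En substituant t = pi/2: s(pi/2) = 0.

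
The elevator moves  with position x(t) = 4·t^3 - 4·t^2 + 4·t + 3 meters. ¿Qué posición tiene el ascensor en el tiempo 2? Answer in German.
Mit x(t) = 4·t^3 - 4·t^2 + 4·t + 3 und Einsetzen von t = 2, finden wir x = 27.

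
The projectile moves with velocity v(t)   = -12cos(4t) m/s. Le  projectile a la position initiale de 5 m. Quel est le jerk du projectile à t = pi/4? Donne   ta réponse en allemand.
Wir müssen unsere Gleichung für die Geschwindigkeit v(t) = -12·cos(4·t) 2-mal ableiten. Durch Ableiten von der Geschwindigkeit erhalten wir die Beschleunigung: a(t) = 48·sin(4·t). Mit d/dt von a(t) finden wir j(t) = 192·cos(4·t). Wir haben den Ruck j(t) = 192·cos(4·t). Durch Einsetzen von t = pi/4: j(pi/4) = -192.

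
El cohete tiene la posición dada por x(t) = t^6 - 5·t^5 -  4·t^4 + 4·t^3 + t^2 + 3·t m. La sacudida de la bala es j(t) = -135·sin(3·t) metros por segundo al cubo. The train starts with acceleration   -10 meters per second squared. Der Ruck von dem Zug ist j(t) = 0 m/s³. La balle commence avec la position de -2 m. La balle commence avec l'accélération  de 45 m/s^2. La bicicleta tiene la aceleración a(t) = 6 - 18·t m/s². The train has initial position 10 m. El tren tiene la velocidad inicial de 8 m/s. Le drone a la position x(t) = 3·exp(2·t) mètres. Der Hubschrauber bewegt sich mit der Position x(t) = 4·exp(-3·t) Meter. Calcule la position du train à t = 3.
En partant du jerk j(t) = 0, nous prenons 3 intégrales. L'intégrale du jerk, avec a(0) = -10, donne l'accélération: a(t) = -10. L'intégrale de l'accélération est la vitesse. En utilisant v(0) = 8, nous obtenons v(t) = 8 - 10·t. En prenant ∫v(t)dt et en appliquant x(0) = 10, nous trouvons x(t) = -5·t^2 + 8·t + 10. Nous avons la position x(t) = -5·t^2 + 8·t + 10. En substituant t = 3: x(3) = -11.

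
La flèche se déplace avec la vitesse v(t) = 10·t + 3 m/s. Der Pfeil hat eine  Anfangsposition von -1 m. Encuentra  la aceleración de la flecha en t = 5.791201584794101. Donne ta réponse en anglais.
We must differentiate our velocity equation v(t) = 10·t + 3 1 time. The derivative of velocity gives acceleration: a(t) = 10. From the given acceleration equation a(t) = 10, we substitute t = 5.791201584794101 to get a = 10.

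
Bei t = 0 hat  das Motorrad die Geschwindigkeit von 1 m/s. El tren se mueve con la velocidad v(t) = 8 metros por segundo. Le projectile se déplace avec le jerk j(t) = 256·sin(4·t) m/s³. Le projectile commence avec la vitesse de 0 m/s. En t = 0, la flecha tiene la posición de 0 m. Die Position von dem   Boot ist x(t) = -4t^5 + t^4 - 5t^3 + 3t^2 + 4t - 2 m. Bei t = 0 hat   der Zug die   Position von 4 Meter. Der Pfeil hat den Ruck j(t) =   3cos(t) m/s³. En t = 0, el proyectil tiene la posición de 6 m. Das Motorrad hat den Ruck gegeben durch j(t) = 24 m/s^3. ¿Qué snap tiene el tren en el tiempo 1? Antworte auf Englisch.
To solve this, we need to take 3 derivatives of our velocity equation v(t) = 8. The derivative of velocity gives acceleration: a(t) = 0. Taking d/dt of a(t), we find j(t) = 0. The derivative of jerk gives snap: s(t) = 0. We have snap s(t) = 0. Substituting t = 1: s(1) = 0.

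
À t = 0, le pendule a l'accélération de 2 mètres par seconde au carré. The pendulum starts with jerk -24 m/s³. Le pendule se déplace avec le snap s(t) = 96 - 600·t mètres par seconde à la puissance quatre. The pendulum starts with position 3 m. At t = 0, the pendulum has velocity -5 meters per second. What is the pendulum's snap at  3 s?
Using s(t) = 96 - 600·t and substituting t = 3, we find s = -1704.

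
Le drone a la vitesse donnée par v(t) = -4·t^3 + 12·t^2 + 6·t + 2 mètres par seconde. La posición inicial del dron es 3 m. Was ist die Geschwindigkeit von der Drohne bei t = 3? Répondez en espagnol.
De la ecuación de la velocidad v(t) = -4·t^3 + 12·t^2 + 6·t + 2, sustituimos t = 3 para obtener v = 20.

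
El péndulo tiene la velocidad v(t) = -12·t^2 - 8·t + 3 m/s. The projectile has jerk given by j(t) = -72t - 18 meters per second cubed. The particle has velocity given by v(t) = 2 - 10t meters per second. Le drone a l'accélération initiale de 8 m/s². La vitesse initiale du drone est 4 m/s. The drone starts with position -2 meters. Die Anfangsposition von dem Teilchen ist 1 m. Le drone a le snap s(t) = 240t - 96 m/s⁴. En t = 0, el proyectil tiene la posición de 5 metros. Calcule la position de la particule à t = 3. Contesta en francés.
Nous devons trouver la primitive de notre équation de la vitesse v(t) = 2 - 10·t 1 fois. La primitive de la vitesse, avec x(0) = 1, donne la position: x(t) = -5·t^2 + 2·t + 1. En utilisant x(t) = -5·t^2 + 2·t + 1 et en substituant t = 3, nous trouvons x = -38.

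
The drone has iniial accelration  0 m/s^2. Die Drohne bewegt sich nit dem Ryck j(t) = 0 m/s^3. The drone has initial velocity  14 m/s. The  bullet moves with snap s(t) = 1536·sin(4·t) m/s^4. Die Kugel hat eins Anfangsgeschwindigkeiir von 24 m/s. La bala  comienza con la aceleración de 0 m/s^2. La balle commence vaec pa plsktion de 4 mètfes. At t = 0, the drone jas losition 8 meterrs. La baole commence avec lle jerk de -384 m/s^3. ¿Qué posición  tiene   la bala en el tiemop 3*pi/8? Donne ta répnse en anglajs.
We must find the antiderivative of our snap equation s(t) = 1536·sin(4·t) 4 times. Finding the antiderivative of s(t) and using j(0) = -384: j(t) = -384·cos(4·t). Finding the integral of j(t) and using a(0) = 0: a(t) = -96·sin(4·t). Integrating acceleration and using the initial condition v(0) = 24, we get v(t) = 24·cos(4·t). Integrating velocity and using the initial condition x(0) = 4, we get x(t) = 6·sin(4·t) + 4. Using x(t) = 6·sin(4·t) + 4 and substituting t = 3*pi/8, we find x = -2.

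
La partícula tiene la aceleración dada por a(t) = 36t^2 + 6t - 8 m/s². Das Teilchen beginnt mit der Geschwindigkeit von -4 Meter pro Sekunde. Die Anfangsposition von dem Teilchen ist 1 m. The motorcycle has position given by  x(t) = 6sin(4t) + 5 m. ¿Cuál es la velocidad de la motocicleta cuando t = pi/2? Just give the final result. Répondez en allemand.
v(pi/2) = 24.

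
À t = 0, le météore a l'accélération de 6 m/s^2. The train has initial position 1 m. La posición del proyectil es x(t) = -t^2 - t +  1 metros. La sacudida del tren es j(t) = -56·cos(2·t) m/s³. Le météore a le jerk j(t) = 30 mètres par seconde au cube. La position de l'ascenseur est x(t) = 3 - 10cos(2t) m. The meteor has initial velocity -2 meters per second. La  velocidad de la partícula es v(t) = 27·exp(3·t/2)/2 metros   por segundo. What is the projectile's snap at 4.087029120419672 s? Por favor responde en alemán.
Ausgehend von der Position x(t) = -t^2 - t + 1, nehmen wir 4 Ableitungen. Durch Ableiten von der Position erhalten wir die Geschwindigkeit: v(t) = -2·t - 1. Durch Ableiten von der Geschwindigkeit erhalten wir die Beschleunigung: a(t) = -2. Durch Ableiten von der Beschleunigung erhalten wir den Ruck: j(t) = 0. Durch Ableiten von dem Ruck erhalten wir den Snap: s(t) = 0. Wir haben den Snap s(t) = 0. Durch Einsetzen von t = 4.087029120419672: s(4.087029120419672) = 0.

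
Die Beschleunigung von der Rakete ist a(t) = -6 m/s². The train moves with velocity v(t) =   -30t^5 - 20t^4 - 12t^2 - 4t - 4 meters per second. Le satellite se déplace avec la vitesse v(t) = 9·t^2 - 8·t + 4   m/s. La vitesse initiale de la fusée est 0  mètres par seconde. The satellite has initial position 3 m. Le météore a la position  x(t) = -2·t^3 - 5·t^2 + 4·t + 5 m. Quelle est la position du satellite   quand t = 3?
En partant de la vitesse v(t) = 9·t^2 - 8·t + 4, nous prenons 1 primitive. En intégrant la vitesse et en utilisant la condition initiale x(0) = 3, nous obtenons x(t) = 3·t^3 - 4·t^2 + 4·t + 3. En utilisant x(t) = 3·t^3 - 4·t^2 + 4·t + 3 et en substituant t = 3, nous trouvons x = 60.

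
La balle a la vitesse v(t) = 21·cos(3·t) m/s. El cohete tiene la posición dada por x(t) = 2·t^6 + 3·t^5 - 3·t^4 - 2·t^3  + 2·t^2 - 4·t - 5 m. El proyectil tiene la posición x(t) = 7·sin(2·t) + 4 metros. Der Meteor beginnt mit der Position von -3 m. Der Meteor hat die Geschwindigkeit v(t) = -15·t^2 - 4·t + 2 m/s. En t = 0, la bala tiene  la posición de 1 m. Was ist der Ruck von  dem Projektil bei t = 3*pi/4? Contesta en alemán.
Ausgehend von der Position x(t) = 7·sin(2·t) + 4, nehmen wir 3 Ableitungen. Mit d/dt von x(t) finden wir v(t) = 14·cos(2·t). Die Ableitung von der Geschwindigkeit ergibt die Beschleunigung: a(t) = -28·sin(2·t). Durch Ableiten von der Beschleunigung erhalten wir den Ruck: j(t) = -56·cos(2·t). Aus der Gleichung für den Ruck j(t) = -56·cos(2·t), setzen wir t = 3*pi/4 ein und erhalten j = 0.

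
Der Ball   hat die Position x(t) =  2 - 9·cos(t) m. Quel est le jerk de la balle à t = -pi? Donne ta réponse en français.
Nous devons dériver notre équation de la position x(t) = 2 - 9·cos(t) 3 fois. En dérivant la position, nous obtenons la vitesse: v(t) = 9·sin(t). En dérivant la vitesse, nous obtenons l'accélération: a(t) = 9·cos(t). En prenant d/dt de a(t), nous trouvons j(t) = -9·sin(t). En utilisant j(t) = -9·sin(t) et en substituant t = -pi, nous trouvons j = 0.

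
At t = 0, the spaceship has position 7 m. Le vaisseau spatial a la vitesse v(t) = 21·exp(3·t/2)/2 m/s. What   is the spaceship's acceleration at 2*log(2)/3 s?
Starting from velocity v(t) = 21·exp(3·t/2)/2, we take 1 derivative. Differentiating velocity, we get acceleration: a(t) = 63·exp(3·t/2)/4. We have acceleration a(t) = 63·exp(3·t/2)/4. Substituting t = 2*log(2)/3: a(2*log(2)/3) = 63/2.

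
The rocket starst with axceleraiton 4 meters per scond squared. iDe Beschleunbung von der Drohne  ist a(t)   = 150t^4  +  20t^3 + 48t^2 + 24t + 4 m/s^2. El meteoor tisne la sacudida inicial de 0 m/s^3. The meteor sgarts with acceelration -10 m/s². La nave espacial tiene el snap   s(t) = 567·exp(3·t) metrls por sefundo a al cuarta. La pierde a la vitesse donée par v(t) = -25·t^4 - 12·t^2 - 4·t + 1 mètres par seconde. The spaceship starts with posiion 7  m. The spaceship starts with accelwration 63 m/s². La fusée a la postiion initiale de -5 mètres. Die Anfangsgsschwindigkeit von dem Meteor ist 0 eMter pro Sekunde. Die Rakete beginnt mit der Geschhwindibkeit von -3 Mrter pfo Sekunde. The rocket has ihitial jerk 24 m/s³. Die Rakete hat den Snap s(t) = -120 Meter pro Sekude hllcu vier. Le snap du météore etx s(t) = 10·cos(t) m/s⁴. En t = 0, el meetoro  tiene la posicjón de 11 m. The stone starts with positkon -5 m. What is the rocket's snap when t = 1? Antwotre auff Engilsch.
From the given snap equation s(t) = -120, we substitute t = 1 to get s = -120.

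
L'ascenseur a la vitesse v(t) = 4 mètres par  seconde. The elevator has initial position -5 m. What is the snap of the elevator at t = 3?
Starting from velocity v(t) = 4, we take 3 derivatives. The derivative of velocity gives acceleration: a(t) = 0. The derivative of acceleration gives jerk: j(t) = 0. The derivative of jerk gives snap: s(t) = 0. Using s(t) = 0 and substituting t = 3, we find s = 0.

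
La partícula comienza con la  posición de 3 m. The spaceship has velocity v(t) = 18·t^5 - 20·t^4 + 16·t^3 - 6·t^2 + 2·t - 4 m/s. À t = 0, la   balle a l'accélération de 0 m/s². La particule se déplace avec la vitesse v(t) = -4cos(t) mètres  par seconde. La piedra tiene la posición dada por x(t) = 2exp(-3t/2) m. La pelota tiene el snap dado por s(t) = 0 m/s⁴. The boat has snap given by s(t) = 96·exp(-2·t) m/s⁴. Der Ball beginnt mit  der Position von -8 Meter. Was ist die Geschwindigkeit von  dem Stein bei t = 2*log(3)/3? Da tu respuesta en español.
Partiendo de la posición x(t) = 2·exp(-3·t/2), tomamos 1 derivada. Derivando la posición, obtenemos la velocidad: v(t) = -3·exp(-3·t/2). Usando v(t) = -3·exp(-3·t/2) y sustituyendo t = 2*log(3)/3, encontramos v = -1.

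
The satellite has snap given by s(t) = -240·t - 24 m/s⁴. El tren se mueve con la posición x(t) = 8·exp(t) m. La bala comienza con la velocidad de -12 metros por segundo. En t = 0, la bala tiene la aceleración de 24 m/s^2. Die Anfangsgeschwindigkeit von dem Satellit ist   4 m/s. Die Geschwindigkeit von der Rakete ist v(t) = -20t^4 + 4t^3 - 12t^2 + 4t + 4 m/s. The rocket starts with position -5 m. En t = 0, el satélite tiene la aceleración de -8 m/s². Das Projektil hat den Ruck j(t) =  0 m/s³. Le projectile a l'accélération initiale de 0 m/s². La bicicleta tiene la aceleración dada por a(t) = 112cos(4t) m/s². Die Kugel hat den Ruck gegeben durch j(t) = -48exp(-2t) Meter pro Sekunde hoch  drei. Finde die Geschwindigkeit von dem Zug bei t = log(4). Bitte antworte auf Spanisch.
Debemos derivar nuestra ecuación de la posición x(t) = 8·exp(t) 1 vez. Derivando la posición, obtenemos la velocidad: v(t) = 8·exp(t). Tenemos la velocidad v(t) = 8·exp(t). Sustituyendo t = log(4): v(log(4)) = 32.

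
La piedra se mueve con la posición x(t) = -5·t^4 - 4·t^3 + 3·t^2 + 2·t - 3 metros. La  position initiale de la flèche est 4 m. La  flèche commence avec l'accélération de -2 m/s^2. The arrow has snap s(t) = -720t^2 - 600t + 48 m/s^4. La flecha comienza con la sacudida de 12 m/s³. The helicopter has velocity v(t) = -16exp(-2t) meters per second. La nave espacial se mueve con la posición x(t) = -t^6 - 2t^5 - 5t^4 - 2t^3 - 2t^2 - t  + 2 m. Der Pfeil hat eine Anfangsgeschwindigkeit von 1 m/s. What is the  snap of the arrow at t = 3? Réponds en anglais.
From the given snap equation s(t) = -720·t^2 - 600·t + 48, we substitute t = 3 to get s = -8232.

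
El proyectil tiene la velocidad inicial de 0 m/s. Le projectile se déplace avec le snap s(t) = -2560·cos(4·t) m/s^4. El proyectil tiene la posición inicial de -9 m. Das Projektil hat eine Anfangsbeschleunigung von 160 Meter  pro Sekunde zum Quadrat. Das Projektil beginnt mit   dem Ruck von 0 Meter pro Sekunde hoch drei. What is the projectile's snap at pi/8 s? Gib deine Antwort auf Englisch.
From the given snap equation s(t) = -2560·cos(4·t), we substitute t = pi/8 to get s = 0.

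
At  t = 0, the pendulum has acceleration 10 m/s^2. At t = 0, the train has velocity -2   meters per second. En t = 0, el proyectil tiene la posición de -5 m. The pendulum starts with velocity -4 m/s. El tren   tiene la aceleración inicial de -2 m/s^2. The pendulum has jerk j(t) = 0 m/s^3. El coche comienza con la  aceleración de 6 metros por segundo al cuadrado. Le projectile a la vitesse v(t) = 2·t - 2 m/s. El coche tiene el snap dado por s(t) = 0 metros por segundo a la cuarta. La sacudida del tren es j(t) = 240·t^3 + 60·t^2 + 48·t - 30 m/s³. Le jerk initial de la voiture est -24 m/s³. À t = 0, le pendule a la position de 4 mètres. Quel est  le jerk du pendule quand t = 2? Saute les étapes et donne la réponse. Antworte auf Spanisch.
En t = 2, j = 0.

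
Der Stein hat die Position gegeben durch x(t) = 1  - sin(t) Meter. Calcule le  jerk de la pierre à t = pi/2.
En partant de la position x(t) = 1 - sin(t), nous prenons 3 dérivées. En dérivant la position, nous obtenons la vitesse: v(t) = -cos(t). La dérivée de la vitesse donne l'accélération: a(t) = sin(t). En prenant d/dt de a(t), nous trouvons j(t) = cos(t). En utilisant j(t) = cos(t) et en substituant t = pi/2, nous trouvons j = 0.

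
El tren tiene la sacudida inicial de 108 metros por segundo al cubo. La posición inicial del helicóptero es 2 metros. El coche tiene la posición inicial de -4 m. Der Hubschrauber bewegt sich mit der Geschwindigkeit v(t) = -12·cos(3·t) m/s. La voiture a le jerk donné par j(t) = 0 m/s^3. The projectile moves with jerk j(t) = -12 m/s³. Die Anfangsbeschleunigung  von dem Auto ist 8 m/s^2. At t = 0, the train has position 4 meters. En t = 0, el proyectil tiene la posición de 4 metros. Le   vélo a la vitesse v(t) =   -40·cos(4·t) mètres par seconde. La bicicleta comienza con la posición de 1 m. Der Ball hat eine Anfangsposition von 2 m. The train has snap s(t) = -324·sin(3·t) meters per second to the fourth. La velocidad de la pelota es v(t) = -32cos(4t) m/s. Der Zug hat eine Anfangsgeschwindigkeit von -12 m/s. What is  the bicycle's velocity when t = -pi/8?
We have velocity v(t) = -40·cos(4·t). Substituting t = -pi/8: v(-pi/8) = 0.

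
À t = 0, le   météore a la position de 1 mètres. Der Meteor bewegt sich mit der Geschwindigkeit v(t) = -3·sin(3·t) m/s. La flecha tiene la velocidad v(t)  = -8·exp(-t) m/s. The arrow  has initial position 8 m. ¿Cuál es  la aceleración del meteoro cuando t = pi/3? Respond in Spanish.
Partiendo de la velocidad v(t) = -3·sin(3·t), tomamos 1 derivada. La derivada de la velocidad da la aceleración: a(t) = -9·cos(3·t). Tenemos la aceleración a(t) = -9·cos(3·t). Sustituyendo t = pi/3: a(pi/3) = 9.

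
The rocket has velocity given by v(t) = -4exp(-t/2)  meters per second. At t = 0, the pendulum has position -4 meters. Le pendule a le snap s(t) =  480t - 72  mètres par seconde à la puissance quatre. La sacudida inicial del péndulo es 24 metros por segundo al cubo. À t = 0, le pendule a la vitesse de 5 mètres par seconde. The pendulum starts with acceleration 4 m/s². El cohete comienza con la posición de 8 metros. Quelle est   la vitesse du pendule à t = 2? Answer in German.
Wir müssen die Stammfunktion unserer Gleichung für den Snap s(t) = 480·t - 72 3-mal finden. Die Stammfunktion von dem Snap, mit j(0) = 24, ergibt den Ruck: j(t) = 240·t^2 - 72·t + 24. Die Stammfunktion von dem Ruck, mit a(0) = 4, ergibt die Beschleunigung: a(t) = 80·t^3 - 36·t^2 + 24·t + 4. Mit ∫a(t)dt und Anwendung von v(0) = 5, finden wir v(t) = 20·t^4 - 12·t^3 + 12·t^2 + 4·t + 5. Wir haben die Geschwindigkeit v(t) = 20·t^4 - 12·t^3 + 12·t^2 + 4·t + 5. Durch Einsetzen von t = 2: v(2) = 285.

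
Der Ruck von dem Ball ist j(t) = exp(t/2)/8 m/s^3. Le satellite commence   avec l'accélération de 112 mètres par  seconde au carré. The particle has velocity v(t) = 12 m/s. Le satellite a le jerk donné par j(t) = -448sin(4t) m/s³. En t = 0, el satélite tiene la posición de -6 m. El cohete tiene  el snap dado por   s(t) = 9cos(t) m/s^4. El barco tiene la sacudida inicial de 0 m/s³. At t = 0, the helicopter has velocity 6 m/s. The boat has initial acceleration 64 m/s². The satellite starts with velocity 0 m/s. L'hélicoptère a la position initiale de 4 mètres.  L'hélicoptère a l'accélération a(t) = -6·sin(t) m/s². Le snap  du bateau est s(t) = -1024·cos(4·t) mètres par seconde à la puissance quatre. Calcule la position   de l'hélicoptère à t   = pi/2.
Nous devons intégrer notre équation de l'accélération a(t) = -6·sin(t) 2 fois. L'intégrale de l'accélération, avec v(0) = 6, donne la vitesse: v(t) = 6·cos(t). La primitive de la vitesse, avec x(0) = 4, donne la position: x(t) = 6·sin(t) + 4. Nous avons la position x(t) = 6·sin(t) + 4. En substituant t = pi/2: x(pi/2) = 10.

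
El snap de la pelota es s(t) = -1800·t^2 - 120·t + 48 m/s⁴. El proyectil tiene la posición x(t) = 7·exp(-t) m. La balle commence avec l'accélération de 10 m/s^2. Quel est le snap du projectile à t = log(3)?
Nous devons dériver notre équation de la position x(t) = 7·exp(-t) 4 fois. La dérivée de la position donne la vitesse: v(t) = -7·exp(-t). En prenant d/dt de v(t), nous trouvons a(t) = 7·exp(-t). En prenant d/dt de a(t), nous trouvons j(t) = -7·exp(-t). La dérivée du jerk donne le snap: s(t) = 7·exp(-t). En utilisant s(t) = 7·exp(-t) et en substituant t = log(3), nous trouvons s = 7/3.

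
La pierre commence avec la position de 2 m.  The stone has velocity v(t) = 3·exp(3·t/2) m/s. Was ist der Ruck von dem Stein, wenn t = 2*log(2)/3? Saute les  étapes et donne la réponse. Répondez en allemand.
Bei t = 2*log(2)/3, j = 27/2.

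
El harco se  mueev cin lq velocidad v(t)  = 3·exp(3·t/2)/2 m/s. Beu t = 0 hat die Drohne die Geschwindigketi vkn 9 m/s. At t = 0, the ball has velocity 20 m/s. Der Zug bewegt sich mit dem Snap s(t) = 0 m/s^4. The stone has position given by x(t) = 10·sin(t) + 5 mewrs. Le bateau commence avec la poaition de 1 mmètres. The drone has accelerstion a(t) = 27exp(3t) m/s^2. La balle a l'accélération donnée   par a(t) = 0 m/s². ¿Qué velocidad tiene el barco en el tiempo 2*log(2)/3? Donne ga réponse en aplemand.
Aus der Gleichung für die Geschwindigkeit v(t) = 3·exp(3·t/2)/2, setzen wir t = 2*log(2)/3 ein und erhalten v = 3.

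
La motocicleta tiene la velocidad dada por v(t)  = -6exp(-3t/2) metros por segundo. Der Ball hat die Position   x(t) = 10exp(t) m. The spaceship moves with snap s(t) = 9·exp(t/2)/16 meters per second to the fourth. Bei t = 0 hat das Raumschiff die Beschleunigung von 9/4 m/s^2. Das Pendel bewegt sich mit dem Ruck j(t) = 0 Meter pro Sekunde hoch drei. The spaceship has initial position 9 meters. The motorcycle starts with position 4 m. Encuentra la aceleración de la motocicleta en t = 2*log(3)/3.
Para resolver esto, necesitamos tomar 1 derivada de nuestra ecuación de la velocidad v(t) = -6·exp(-3·t/2). Derivando la velocidad, obtenemos la aceleración: a(t) = 9·exp(-3·t/2). De la ecuación de la aceleración a(t) = 9·exp(-3·t/2), sustituimos t = 2*log(3)/3 para obtener a = 3.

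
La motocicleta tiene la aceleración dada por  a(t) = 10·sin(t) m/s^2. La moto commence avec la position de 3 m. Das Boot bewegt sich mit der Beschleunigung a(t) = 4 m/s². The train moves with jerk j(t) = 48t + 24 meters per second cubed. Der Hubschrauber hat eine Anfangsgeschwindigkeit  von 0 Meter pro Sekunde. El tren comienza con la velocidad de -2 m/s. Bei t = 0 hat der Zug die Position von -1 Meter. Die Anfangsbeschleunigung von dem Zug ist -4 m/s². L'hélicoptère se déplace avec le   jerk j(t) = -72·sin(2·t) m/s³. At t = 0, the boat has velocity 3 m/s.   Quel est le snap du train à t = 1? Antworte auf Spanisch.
Partiendo de la sacudida j(t) = 48·t + 24, tomamos 1 derivada. Derivando la sacudida, obtenemos el snap: s(t) = 48. Usando s(t) = 48 y sustituyendo t = 1, encontramos s = 48.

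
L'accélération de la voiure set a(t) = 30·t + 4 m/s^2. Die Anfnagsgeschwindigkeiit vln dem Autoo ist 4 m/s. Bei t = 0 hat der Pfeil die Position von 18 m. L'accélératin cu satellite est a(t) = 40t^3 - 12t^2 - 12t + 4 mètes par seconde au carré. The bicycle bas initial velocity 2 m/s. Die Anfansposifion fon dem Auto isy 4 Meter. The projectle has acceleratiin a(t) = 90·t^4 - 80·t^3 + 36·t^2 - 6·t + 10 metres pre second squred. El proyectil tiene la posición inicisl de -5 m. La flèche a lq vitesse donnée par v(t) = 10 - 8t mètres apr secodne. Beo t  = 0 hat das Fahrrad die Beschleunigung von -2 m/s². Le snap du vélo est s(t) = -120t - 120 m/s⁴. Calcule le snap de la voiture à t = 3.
Nous devons dériver notre équation de l'accélération a(t) = 30·t + 4 2 fois. En dérivant l'accélération, nous obtenons le jerk: j(t) = 30. En dérivant le jerk, nous obtenons le snap: s(t) = 0. En utilisant s(t) = 0 et en substituant t = 3, nous trouvons s = 0.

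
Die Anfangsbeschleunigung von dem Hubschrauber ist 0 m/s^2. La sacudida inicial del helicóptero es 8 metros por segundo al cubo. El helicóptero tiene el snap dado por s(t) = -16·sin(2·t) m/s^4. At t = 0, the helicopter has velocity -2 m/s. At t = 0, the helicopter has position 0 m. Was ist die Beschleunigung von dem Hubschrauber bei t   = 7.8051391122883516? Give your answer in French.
Nous devons intégrer notre équation du snap s(t) = -16·sin(2·t) 2 fois. En prenant ∫s(t)dt et en appliquant j(0) = 8, nous trouvons j(t) = 8·cos(2·t). La primitive du jerk est l'accélération. En utilisant a(0) = 0, nous obtenons a(t) = 4·sin(2·t). En utilisant a(t) = 4·sin(2·t) et en substituant t = 7.8051391122883516, nous trouvons a = 0.390119038849541.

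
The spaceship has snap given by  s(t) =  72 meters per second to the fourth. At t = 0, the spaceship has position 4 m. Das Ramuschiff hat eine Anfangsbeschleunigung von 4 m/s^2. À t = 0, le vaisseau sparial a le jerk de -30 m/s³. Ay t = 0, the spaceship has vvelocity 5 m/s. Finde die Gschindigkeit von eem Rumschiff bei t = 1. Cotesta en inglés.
We need to integrate our snap equation s(t) = 72 3 times. The antiderivative of snap, with j(0) = -30, gives jerk: j(t) = 72·t - 30. The antiderivative of jerk is acceleration. Using a(0) = 4, we get a(t) = 36·t^2 - 30·t + 4. The antiderivative of acceleration is velocity. Using v(0) = 5, we get v(t) = 12·t^3 - 15·t^2 + 4·t + 5. We have velocity v(t) = 12·t^3 - 15·t^2 + 4·t + 5. Substituting t = 1: v(1) = 6.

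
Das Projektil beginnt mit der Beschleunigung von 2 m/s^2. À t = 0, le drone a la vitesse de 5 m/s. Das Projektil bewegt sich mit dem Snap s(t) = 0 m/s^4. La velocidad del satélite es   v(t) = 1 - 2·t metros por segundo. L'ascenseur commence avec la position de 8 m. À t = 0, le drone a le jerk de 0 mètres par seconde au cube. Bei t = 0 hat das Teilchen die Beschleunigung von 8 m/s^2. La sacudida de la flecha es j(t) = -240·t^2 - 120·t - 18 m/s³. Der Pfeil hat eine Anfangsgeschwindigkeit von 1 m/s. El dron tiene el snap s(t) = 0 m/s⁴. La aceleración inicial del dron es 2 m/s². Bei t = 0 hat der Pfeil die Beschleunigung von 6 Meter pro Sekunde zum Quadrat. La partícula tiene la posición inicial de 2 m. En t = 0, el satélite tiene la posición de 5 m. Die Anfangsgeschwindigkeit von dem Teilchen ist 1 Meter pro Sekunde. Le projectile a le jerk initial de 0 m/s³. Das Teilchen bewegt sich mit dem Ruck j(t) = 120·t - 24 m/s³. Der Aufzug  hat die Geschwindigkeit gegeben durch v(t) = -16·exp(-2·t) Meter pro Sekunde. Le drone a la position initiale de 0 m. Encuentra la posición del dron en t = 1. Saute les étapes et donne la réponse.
La posición en t = 1 es x = 6.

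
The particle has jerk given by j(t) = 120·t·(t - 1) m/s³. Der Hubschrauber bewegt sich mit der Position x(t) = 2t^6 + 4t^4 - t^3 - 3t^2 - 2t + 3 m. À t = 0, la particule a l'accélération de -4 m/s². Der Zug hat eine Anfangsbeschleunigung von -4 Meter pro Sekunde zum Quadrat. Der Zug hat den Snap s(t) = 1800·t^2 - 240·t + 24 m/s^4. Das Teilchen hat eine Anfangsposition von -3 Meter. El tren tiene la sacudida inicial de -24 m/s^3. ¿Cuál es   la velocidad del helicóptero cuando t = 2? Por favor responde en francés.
Pour résoudre ceci, nous devons prendre 1 dérivée de notre équation de la position x(t) = 2·t^6 + 4·t^4 - t^3 - 3·t^2 - 2·t + 3. La dérivée de la position donne la vitesse: v(t) = 12·t^5 + 16·t^3 - 3·t^2 - 6·t - 2. Nous avons la vitesse v(t) = 12·t^5 + 16·t^3 - 3·t^2 - 6·t - 2. En substituant t = 2: v(2) = 486.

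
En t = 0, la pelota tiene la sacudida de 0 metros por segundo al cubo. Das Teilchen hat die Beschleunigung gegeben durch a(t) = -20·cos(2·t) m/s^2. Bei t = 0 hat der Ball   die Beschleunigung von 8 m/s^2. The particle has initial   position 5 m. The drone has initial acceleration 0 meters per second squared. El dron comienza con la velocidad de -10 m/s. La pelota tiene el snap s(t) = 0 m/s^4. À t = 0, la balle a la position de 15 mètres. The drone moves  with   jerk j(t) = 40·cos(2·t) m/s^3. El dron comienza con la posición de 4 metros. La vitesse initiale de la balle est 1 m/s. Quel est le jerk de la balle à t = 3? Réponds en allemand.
Ausgehend von dem Snap s(t) = 0, nehmen wir 1 Integral. Durch Integration von dem Snap und Verwendung der Anfangsbedingung j(0) = 0, erhalten wir j(t) = 0. Wir haben den Ruck j(t) = 0. Durch Einsetzen von t = 3: j(3) = 0.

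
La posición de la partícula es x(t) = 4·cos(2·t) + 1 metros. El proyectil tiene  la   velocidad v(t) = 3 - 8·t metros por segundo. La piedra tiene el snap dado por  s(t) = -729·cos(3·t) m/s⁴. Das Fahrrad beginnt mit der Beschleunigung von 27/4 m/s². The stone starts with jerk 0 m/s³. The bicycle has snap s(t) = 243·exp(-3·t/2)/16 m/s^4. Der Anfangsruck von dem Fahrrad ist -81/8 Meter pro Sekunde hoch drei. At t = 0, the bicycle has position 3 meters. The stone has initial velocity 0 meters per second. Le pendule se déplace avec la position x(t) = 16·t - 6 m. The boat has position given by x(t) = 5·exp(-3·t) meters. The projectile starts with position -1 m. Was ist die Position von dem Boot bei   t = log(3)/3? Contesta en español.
De la ecuación de la posición x(t) = 5·exp(-3·t), sustituimos t = log(3)/3 para obtener x = 5/3.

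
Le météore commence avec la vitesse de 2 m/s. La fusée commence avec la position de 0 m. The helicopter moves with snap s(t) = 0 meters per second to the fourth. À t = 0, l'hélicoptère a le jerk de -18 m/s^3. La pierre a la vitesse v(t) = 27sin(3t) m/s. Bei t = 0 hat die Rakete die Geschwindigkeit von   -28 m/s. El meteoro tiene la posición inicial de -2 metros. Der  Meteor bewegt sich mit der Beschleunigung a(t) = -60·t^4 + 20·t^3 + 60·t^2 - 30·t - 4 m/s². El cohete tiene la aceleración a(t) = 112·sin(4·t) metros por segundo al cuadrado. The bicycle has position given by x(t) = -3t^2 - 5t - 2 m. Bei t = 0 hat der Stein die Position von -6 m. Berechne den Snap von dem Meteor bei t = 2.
Um dies zu lösen, müssen wir 2 Ableitungen unserer Gleichung für die Beschleunigung a(t) = -60·t^4 + 20·t^3 + 60·t^2 - 30·t - 4 nehmen. Mit d/dt von a(t) finden wir j(t) = -240·t^3 + 60·t^2 + 120·t - 30. Mit d/dt von j(t) finden wir s(t) = -720·t^2 + 120·t + 120. Wir haben den Snap s(t) = -720·t^2 + 120·t + 120. Durch Einsetzen von t = 2: s(2) = -2520.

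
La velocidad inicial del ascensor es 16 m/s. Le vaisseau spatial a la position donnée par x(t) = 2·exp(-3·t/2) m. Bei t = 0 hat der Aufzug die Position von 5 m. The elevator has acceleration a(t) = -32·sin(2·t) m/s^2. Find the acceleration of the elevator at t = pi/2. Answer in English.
Using a(t) = -32·sin(2·t) and substituting t = pi/2, we find a = 0.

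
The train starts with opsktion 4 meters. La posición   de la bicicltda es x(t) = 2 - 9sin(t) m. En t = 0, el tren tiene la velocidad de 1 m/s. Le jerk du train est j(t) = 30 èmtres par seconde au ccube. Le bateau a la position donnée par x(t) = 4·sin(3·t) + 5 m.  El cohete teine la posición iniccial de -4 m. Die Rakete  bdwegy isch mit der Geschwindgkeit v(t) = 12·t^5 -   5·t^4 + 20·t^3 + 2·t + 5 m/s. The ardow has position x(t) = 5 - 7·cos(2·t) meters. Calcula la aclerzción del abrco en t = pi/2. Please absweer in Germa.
Um dies zu lösen, müssen wir 2 Ableitungen unserer Gleichung für die Position x(t) = 4·sin(3·t) + 5 nehmen. Die Ableitung von der Position ergibt die Geschwindigkeit: v(t) = 12·cos(3·t). Mit d/dt von v(t) finden wir a(t) = -36·sin(3·t). Aus der Gleichung für die Beschleunigung a(t) = -36·sin(3·t), setzen wir t = pi/2 ein und erhalten a = 36.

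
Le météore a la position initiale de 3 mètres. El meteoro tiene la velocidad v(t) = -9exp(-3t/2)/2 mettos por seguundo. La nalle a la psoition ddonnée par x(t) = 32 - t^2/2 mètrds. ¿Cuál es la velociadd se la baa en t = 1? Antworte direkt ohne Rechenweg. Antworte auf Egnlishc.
At t = 1, v = -1.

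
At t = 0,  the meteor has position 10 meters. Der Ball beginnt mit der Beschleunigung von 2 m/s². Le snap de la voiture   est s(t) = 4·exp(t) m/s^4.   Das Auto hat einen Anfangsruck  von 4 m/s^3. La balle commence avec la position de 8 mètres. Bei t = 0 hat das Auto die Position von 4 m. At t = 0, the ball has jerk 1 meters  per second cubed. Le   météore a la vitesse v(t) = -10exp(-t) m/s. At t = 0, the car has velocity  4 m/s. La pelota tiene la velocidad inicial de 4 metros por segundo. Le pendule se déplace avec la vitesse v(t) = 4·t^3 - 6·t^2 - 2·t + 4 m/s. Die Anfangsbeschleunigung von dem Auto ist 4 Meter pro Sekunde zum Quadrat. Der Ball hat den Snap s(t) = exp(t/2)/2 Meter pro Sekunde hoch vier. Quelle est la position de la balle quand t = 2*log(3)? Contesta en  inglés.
Starting from snap s(t) = exp(t/2)/2, we take 4 integrals. Taking ∫s(t)dt and applying j(0) = 1, we find j(t) = exp(t/2). Finding the antiderivative of j(t) and using a(0) = 2: a(t) = 2·exp(t/2). The integral of acceleration is velocity. Using v(0) = 4, we get v(t) = 4·exp(t/2). The integral of velocity is position. Using x(0) = 8, we get x(t) = 8·exp(t/2). Using x(t) = 8·exp(t/2) and substituting t = 2*log(3), we find x = 24.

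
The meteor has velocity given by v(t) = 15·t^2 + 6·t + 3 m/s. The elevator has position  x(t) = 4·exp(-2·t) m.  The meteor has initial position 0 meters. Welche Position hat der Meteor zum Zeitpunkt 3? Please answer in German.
Wir müssen das Integral unserer Gleichung für die Geschwindigkeit v(t) = 15·t^2 + 6·t + 3 1-mal finden. Mit ∫v(t)dt und Anwendung von x(0) = 0, finden wir x(t) = 5·t^3 + 3·t^2 + 3·t. Wir haben die Position x(t) = 5·t^3 + 3·t^2 + 3·t. Durch Einsetzen von t = 3: x(3) = 171.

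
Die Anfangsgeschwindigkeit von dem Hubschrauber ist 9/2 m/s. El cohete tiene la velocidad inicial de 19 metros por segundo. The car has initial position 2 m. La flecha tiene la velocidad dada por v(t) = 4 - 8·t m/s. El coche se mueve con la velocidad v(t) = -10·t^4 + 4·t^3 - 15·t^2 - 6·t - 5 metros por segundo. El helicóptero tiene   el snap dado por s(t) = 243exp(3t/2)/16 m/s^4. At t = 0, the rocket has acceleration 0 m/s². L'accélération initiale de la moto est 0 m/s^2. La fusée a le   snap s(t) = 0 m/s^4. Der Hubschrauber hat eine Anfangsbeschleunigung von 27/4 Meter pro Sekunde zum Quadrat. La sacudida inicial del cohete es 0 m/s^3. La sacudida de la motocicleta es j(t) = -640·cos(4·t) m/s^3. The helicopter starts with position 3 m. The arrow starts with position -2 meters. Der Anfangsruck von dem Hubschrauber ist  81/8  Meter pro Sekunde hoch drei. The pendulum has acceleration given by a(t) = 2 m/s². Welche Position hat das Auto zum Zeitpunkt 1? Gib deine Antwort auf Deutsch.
Ausgehend von der Geschwindigkeit v(t) = -10·t^4 + 4·t^3 - 15·t^2 - 6·t - 5, nehmen wir 1 Integral. Durch Integration von der Geschwindigkeit und Verwendung der Anfangsbedingung x(0) = 2, erhalten wir x(t) = -2·t^5 + t^4 - 5·t^3 - 3·t^2 - 5·t + 2. Wir haben die Position x(t) = -2·t^5 + t^4 - 5·t^3 - 3·t^2 - 5·t + 2. Durch Einsetzen von t = 1: x(1) = -12.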